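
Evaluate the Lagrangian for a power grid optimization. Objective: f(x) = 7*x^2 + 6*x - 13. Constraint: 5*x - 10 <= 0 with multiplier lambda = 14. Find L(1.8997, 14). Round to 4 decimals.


Step 1: Evaluate f(x).
f(1.8997) = 7*1.8997^2 + 6*1.8997 - 13 = 23.6602
Step 2: Evaluate g(x).
g(1.8997) = 5*1.8997 - 10 = -0.5015
Step 3: Compute Lagrangian.
L = 23.6602 + 14*-0.5015 = 16.6392


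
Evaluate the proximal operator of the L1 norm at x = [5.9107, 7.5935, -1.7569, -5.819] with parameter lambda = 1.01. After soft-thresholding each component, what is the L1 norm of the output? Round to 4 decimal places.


Soft-thresholding with lambda = 1.01:
prox(5.9107) = sign(5.9107)*max(|5.9107| - 1.01, 0) = 4.9007
prox(7.5935) = sign(7.5935)*max(|7.5935| - 1.01, 0) = 6.5835
prox(-1.7569) = sign(-1.7569)*max(|-1.7569| - 1.01, 0) = -0.7469
prox(-5.819) = sign(-5.819)*max(|-5.819| - 1.01, 0) = -4.809
prox(x) = [4.9007, 6.5835, -0.7469, -4.809]
||prox(x)||_1 = 4.9007 + 6.5835 + 0.7469 + 4.809 = 17.0401


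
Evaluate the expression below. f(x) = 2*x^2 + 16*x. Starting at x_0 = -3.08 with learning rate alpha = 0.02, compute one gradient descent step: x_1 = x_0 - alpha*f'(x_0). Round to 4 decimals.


We compute the gradient at x_0 and apply the update.
f'(x) = 4*x + 16
f'(-3.08) = 4*-3.08 + 16 = 3.68
x_1 = -3.08 - 0.02*3.68 = -3.1536


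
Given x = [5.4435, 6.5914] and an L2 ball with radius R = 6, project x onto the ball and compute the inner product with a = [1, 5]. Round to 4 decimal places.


Step 1: Compute ||x|| (intermediates to 6 decimals).
||x|| = sqrt(5.4435^2 + 6.5914^2) = 8.548582
Step 2: Project.
Since ||x|| > R, scale = R/||x|| = 6/8.548582 = 0.701871, proj(x) = scale * x
proj(x) = [3.820635, 4.626313]
Step 3: Dot product.
a^T * proj(x) = 1*3.820635 + 5*4.626313 = 26.9522


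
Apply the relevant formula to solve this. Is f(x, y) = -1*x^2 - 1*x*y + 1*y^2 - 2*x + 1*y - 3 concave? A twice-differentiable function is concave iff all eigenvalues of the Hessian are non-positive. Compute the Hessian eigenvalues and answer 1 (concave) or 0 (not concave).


The Hessian of f(x,y) = -1*x^2 - 1*x*y + 1*y^2 - 2*x + 1*y - 3 is:
H = [[-2, -1], [-1, 2]]
Trace = -2 + 2 = 0
Determinant = -2*2 - (-1)^2 = -5
Discriminant = (0)^2 - 4*-5 = 20.0
Eigenvalues: lambda_1 = -2.2361, lambda_2 = 2.2361
The function is not concave.

0


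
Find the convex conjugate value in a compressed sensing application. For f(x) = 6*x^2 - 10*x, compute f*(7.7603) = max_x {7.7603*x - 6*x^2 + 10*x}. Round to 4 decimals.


f*(y) = sup_x {y*x - a*x^2 - b*x} = sup_x {(y-b)*x - a*x^2}
FOC: (y - b) - 2a*x = 0 => x* = (y - b)/(2a)
x* = (7.7603 + 10)/(2*6) = 1.48
f*(7.7603) = (y-b)^2/(4a) = (7.7603 + 10)^2/(4*6)
= 315.4283/24 = 13.1428


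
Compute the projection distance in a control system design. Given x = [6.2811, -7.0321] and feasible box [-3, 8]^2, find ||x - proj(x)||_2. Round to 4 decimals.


Project each component onto [-3, 8].
clip(6.2811) = 6.2811, clip(-7.0321) = -3.0
Projection = [6.2811, -3.0]
Squared diffs: [0.0, 16.2578]
Distance = sqrt(16.2578) = 4.0321


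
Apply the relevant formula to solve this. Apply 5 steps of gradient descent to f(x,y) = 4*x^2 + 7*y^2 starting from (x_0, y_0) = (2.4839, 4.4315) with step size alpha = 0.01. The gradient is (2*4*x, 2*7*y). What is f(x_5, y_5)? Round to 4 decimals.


Gradient descent on f(x,y) = 4*x^2 + 7*y^2.
Starting point: (2.4839, 4.4315), alpha = 0.01
Step 1: grad_x = 2*4*2.4839 = 19.8712, grad_y = 2*7*4.4315 = 62.041
  x_1 = 2.4839 - 0.01*19.8712 = 2.2852
  y_1 = 4.4315 - 0.01*62.041 = 3.8111
Step 2: grad_x = 2*4*2.2852 = 18.2815, grad_y = 2*7*3.8111 = 53.3553
  x_2 = 2.2852 - 0.01*18.2815 = 2.1024
  y_2 = 3.8111 - 0.01*53.3553 = 3.2775
Step 3: grad_x = 2*4*2.1024 = 16.819, grad_y = 2*7*3.2775 = 45.8855
  x_3 = 2.1024 - 0.01*16.819 = 1.9342
  y_3 = 3.2775 - 0.01*45.8855 = 2.8187
Step 4: grad_x = 2*4*1.9342 = 15.4735, grad_y = 2*7*2.8187 = 39.4616
  x_4 = 1.9342 - 0.01*15.4735 = 1.7794
  y_4 = 2.8187 - 0.01*39.4616 = 2.4241
Step 5: grad_x = 2*4*1.7794 = 14.2356, grad_y = 2*7*2.4241 = 33.9369
  x_5 = 1.7794 - 0.01*14.2356 = 1.6371
  y_5 = 2.4241 - 0.01*33.9369 = 2.0847
f(1.6371, 2.0847) = 4*1.6371^2 + 7*2.0847^2 = 41.142


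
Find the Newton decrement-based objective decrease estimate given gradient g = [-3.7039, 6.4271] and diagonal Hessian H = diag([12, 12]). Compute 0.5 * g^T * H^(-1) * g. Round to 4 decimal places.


Step 1: H is diagonal, so H^(-1) * g = [-0.3087, 0.5356].
Step 2: g^T H^(-1) g = sum_i g_i^2 / H_ii
  = (-3.7039)^2/12 + (6.4271)^2/12
  = 1.1432 + 3.4423 = 4.5855
Step 3: Objective decrease = 0.5 * g^T H^(-1) g = 2.2928


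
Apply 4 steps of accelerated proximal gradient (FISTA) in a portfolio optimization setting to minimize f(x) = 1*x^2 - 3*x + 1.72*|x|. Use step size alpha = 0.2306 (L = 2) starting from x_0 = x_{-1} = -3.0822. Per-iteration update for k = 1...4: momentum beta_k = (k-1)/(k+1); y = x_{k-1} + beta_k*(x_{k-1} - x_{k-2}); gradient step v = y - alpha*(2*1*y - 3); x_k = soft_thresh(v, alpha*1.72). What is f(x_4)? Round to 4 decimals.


FISTA on f(x) = 1*x^2 - 3*x + 1.72*|x|
L = 2, alpha = 0.2306
Iteration 1: beta = 0.0, y = -3.0822 + 0.0*(-3.0822 + 3.0822) = -3.0822
  grad(y) = -9.1644, v = y - alpha*grad = -0.9689
  prox(v) = soft_thresh(-0.9689, 0.3966) = -0.5723
Iteration 2: beta = 0.3333, y = -0.5723 + 0.3333*(-0.5723 + 3.0822) = 0.2644
  grad(y) = -2.4712, v = y - alpha*grad = 0.8343
  prox(v) = soft_thresh(0.8343, 0.3966) = 0.4376
Iteration 3: beta = 0.5, y = 0.4376 + 0.5*(0.4376 + 0.5723) = 0.9426
  grad(y) = -1.1149, v = y - alpha*grad = 1.1997
  prox(v) = soft_thresh(1.1997, 0.3966) = 0.803
Iteration 4: beta = 0.6, y = 0.803 + 0.6*(0.803 - 0.4376) = 1.0223
  grad(y) = -0.9555, v = y - alpha*grad = 1.2426
  prox(v) = soft_thresh(1.2426, 0.3966) = 0.846
f(x_4) = 1*0.846^2 - 3*0.846 + 1.72*|0.846| = -0.3672


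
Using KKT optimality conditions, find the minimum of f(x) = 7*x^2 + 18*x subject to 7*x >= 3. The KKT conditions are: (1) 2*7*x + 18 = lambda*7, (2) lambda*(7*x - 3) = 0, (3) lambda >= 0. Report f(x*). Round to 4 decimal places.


Step 1: Try lambda = 0 (constraint inactive).
x_unc = -18/(2*7) = -1.2857
Check: 7*-1.2857 = -8.9999 < 3 -- violated!
Step 2: Constraint must be active: 7*x = 3
x* = 3/7 = 0.4286 (rounded; the exact value 3/7 is used below)
lambda = (2*7*(3/7) + 18)/7 = 3.4286
Step 3: Compute optimal value.
f(x*) = 7*(3/7)^2 + 18*(3/7) = 9.0


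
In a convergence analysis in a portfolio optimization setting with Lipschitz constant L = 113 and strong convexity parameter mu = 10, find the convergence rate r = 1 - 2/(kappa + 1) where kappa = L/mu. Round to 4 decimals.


Step 1: Compute the condition number.
kappa = L/mu = 113/10 = 11.3
Step 2: Compute the convergence rate.
r = 1 - 2/(kappa + 1) = 1 - 2*mu/(L + mu) = (L - mu)/(L + mu) = 103/123 = 0.8374


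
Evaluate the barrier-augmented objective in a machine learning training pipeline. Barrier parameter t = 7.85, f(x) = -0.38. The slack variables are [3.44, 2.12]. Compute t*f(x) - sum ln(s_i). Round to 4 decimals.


Step 1: Compute log-barrier.
ln values: [1.2355, 0.7514]
phi = -(1.2355 + 0.7514) = -1.9869
Step 2: Compute augmented objective.
t*f(x) = 7.85*-0.38 = -2.983
Total = -2.983 - 1.9869 = -4.9699


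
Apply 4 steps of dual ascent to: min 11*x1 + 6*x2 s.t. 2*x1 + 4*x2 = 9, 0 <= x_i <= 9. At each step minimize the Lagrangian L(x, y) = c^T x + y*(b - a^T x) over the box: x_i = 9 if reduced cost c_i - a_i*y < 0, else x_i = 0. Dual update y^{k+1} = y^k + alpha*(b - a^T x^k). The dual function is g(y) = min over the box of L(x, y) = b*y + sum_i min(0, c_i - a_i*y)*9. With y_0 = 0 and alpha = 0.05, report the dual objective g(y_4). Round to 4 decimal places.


Dual ascent for LP: min 11*x1 + 6*x2, 2*x1 + 4*x2 = 9, 0 <= x_i <= 9
Step 1: y^k = 0.0, reduced costs: (11.0, 6.0)
  x^k = (0.0, 0.0), subgradient = b - a^T x = 9.0
  y^{k+1} = 0.0 + 0.05*9.0 = 0.45
Step 2: y^k = 0.45, reduced costs: (10.1, 4.2)
  x^k = (0.0, 0.0), subgradient = b - a^T x = 9.0
  y^{k+1} = 0.45 + 0.05*9.0 = 0.9
Step 3: y^k = 0.9, reduced costs: (9.2, 2.4)
  x^k = (0.0, 0.0), subgradient = b - a^T x = 9.0
  y^{k+1} = 0.9 + 0.05*9.0 = 1.35
Step 4: y^k = 1.35, reduced costs: (8.3, 0.6)
  x^k = (0.0, 0.0), subgradient = b - a^T x = 9.0
  y^{k+1} = 1.35 + 0.05*9.0 = 1.8
Dual objective at y_4 = 1.8: reduced costs (7.4, -1.2), box minimizer x = (0.0, 9.0)
g(y_4) = b*y + (c1 - a1*y)*x1 + (c2 - a2*y)*x2 = 9*1.8 + 7.4*0.0 + (-1.2)*9.0 = 16.2 + 0.0 - 10.8 = 5.4


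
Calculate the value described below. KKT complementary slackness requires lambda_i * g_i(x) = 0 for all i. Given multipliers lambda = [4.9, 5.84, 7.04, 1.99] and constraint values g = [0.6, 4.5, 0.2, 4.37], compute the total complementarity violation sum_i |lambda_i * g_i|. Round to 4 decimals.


KKT complementary slackness check:
lambda_1 * g_1 = 4.9 * 0.6 = 2.94
lambda_2 * g_2 = 5.84 * 4.5 = 26.28
lambda_3 * g_3 = 7.04 * 0.2 = 1.408
lambda_4 * g_4 = 1.99 * 4.37 = 8.6963
Total violation = 2.94 + 26.28 + 1.408 + 8.6963 = 39.3243


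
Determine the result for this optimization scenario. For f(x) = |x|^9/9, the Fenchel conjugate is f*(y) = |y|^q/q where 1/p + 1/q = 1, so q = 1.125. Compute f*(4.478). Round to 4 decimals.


The conjugate exponent q satisfies 1/p + 1/q = 1.
p = 9, so q = 9/(9 - 1) = 1.125
|y|^q = 4.478^1.125 = 5.4009
f*(4.478) = 5.4009 / 1.125 = 4.8008


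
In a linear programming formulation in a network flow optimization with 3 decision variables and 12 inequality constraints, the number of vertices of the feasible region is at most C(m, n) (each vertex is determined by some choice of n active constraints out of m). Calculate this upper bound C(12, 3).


Each vertex corresponds to some choice of n active constraints out of m, so the number of vertices is at most C(m, n) = m! / (n!(m-n)!).
m = 12, n = 3
Numerator: 12 * 11 * 10
Denominator: 3! = 6
C(12, 3) = 220


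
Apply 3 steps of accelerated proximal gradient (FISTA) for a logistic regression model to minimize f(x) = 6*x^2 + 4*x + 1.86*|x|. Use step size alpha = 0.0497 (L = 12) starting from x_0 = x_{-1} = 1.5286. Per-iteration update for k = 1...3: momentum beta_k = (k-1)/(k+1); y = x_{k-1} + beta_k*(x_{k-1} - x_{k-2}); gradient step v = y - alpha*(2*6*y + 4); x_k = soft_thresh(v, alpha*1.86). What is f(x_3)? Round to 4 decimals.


FISTA on f(x) = 6*x^2 + 4*x + 1.86*|x|
L = 12, alpha = 0.0497
Iteration 1: beta = 0.0, y = 1.5286 + 0.0*(1.5286 - 1.5286) = 1.5286
  grad(y) = 22.3432, v = y - alpha*grad = 0.4181
  prox(v) = soft_thresh(0.4181, 0.0924) = 0.3257
Iteration 2: beta = 0.3333, y = 0.3257 + 0.3333*(0.3257 - 1.5286) = -0.0753
  grad(y) = 3.0968, v = y - alpha*grad = -0.2292
  prox(v) = soft_thresh(-0.2292, 0.0924) = -0.1367
Iteration 3: beta = 0.5, y = -0.1367 + 0.5*(-0.1367 - 0.3257) = -0.368
  grad(y) = -0.4154, v = y - alpha*grad = -0.3473
  prox(v) = soft_thresh(-0.3473, 0.0924) = -0.2549
f(x_3) = 6*(-0.2549)^2 + 4*(-0.2549) + 1.86*|-0.2549| = -0.1557


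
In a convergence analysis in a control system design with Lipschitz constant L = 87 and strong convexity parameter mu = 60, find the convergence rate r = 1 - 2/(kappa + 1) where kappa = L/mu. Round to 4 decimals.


Step 1: Compute the condition number.
kappa = L/mu = 87/60 = 1.45
Step 2: Compute the convergence rate.
r = 1 - 2/(kappa + 1) = 1 - 2*mu/(L + mu) = (L - mu)/(L + mu) = 27/147 = 0.1837


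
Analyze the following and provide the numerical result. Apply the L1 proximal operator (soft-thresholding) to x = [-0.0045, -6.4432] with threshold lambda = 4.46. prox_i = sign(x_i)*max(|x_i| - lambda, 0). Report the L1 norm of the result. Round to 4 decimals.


Soft-thresholding with lambda = 4.46:
prox(-0.0045) = sign(-0.0045)*max(|-0.0045| - 4.46, 0) = 0.0
prox(-6.4432) = sign(-6.4432)*max(|-6.4432| - 4.46, 0) = -1.9832
prox(x) = [0.0, -1.9832]
||prox(x)||_1 = 0.0 + 1.9832 = 1.9832


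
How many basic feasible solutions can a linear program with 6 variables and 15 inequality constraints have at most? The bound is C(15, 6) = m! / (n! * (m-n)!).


Each vertex corresponds to some choice of n active constraints out of m, so the number of vertices is at most C(m, n) = m! / (n!(m-n)!).
m = 15, n = 6
Numerator: 15 * 14 * 13 * 12 * 11 * 10
Denominator: 6! = 720
C(15, 6) = 5005


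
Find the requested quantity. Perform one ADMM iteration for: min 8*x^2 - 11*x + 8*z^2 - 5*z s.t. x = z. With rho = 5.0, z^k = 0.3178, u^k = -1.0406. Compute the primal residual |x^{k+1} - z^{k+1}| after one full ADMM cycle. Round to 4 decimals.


ADMM iteration with rho = 5.0, z^k = 0.3178, u^k = -1.0406
Step 1: x-update.
Minimize 8*x^2 - 11*x + (5.0/2)*(x - 0.3178 - 1.0406)^2
FOC: (2*8 + 5.0)*x = 11 + 5.0*(0.3178 + 1.0406)
x^{k+1} = 0.8472
Step 2: z-update.
Minimize 8*z^2 - 5*z + (5.0/2)*(0.8472 - z - 1.0406)^2
FOC: (2*8 + 5.0)*z = 5 + 5.0*(0.8472 - 1.0406)
z^{k+1} = 0.1921
Step 3: u-update.
u^{k+1} = -1.0406 + 0.8472 - 0.1921 = -0.3854
Step 4: Primal residual = |0.8472 - 0.1921| = 0.6552


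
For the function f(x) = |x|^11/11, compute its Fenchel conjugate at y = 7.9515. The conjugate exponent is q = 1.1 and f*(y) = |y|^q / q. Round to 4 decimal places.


The conjugate exponent q satisfies 1/p + 1/q = 1.
p = 11, so q = 11/(11 - 1) = 1.1
|y|^q = 7.9515^1.1 = 9.7835
f*(7.9515) = 9.7835 / 1.1 = 8.8941


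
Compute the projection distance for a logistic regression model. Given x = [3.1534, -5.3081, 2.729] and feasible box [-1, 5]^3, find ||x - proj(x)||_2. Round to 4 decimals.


Project each component onto [-1, 5].
clip(3.1534) = 3.1534, clip(-5.3081) = -1.0, clip(2.729) = 2.729
Projection = [3.1534, -1.0, 2.729]
Squared diffs: [0.0, 18.5597, 0.0]
Distance = sqrt(18.5597) = 4.3081


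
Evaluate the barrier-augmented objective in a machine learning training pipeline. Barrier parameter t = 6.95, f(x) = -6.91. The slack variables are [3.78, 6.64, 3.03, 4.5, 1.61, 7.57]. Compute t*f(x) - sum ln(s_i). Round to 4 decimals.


Step 1: Compute log-barrier.
ln values: [1.3297, 1.8931, 1.1086, 1.5041, 0.4762, 2.0242]
phi = -(1.3297 + 1.8931 + 1.1086 + 1.5041 + 0.4762 + 2.0242) = -8.3359
Step 2: Compute augmented objective.
t*f(x) = 6.95*-6.91 = -48.0245
Total = -48.0245 - 8.3359 = -56.3604


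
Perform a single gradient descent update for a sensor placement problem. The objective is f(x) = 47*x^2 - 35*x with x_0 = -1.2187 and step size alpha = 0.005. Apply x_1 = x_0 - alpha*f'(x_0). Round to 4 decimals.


We compute the gradient at x_0 and apply the update.
f'(x) = 94*x - 35
f'(-1.2187) = 94*-1.2187 - 35 = -149.5578
x_1 = -1.2187 - 0.005*-149.5578 = -0.4709


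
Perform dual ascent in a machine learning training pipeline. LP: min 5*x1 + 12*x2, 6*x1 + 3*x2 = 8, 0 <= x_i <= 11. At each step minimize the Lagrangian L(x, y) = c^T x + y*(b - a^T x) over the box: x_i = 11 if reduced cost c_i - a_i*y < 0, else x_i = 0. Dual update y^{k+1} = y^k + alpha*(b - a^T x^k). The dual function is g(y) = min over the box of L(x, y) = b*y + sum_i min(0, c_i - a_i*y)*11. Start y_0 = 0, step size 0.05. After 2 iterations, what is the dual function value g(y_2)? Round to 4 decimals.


Dual ascent for LP: min 5*x1 + 12*x2, 6*x1 + 3*x2 = 8, 0 <= x_i <= 11
Step 1: y^k = 0.0, reduced costs: (5.0, 12.0)
  x^k = (0.0, 0.0), subgradient = b - a^T x = 8.0
  y^{k+1} = 0.0 + 0.05*8.0 = 0.4
Step 2: y^k = 0.4, reduced costs: (2.6, 10.8)
  x^k = (0.0, 0.0), subgradient = b - a^T x = 8.0
  y^{k+1} = 0.4 + 0.05*8.0 = 0.8
Dual objective at y_2 = 0.8: reduced costs (0.2, 9.6), box minimizer x = (0.0, 0.0)
g(y_2) = b*y + (c1 - a1*y)*x1 + (c2 - a2*y)*x2 = 8*0.8 + 0.2*0.0 + 9.6*0.0 = 6.4 + 0.0 + 0.0 = 6.4


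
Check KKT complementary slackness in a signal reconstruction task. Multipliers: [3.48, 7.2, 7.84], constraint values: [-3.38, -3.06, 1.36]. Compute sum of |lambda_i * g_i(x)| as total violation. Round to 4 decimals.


KKT complementary slackness check:
lambda_1 * g_1 = 3.48 * -3.38 = -11.7624
lambda_2 * g_2 = 7.2 * -3.06 = -22.032
lambda_3 * g_3 = 7.84 * 1.36 = 10.6624
Total violation = 11.7624 + 22.032 + 10.6624 = 44.4568


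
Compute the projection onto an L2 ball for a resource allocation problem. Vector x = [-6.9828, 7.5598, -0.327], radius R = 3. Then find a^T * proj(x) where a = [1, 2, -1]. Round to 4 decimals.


Step 1: Compute ||x|| (intermediates to 6 decimals).
||x|| = sqrt((-6.9828)^2 + 7.5598^2 + (-0.327)^2) = 10.296456
Step 2: Project.
Since ||x|| > R, scale = R/||x|| = 3/10.296456 = 0.291362, proj(x) = scale * x
proj(x) = [-2.034523, 2.202638, -0.095275]
Step 3: Dot product.
a^T * proj(x) = 1*(-2.034523) + 2*2.202638 - 1*(-0.095275) = 2.466


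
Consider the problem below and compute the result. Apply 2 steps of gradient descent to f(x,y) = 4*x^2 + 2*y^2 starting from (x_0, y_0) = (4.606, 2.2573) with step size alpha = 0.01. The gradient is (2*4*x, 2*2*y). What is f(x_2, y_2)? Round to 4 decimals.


Gradient descent on f(x,y) = 4*x^2 + 2*y^2.
Starting point: (4.606, 2.2573), alpha = 0.01
Step 1: grad_x = 2*4*4.606 = 36.848, grad_y = 2*2*2.2573 = 9.0292
  x_1 = 4.606 - 0.01*36.848 = 4.2375
  y_1 = 2.2573 - 0.01*9.0292 = 2.167
Step 2: grad_x = 2*4*4.2375 = 33.9002, grad_y = 2*2*2.167 = 8.668
  x_2 = 4.2375 - 0.01*33.9002 = 3.8985
  y_2 = 2.167 - 0.01*8.668 = 2.0803
f(3.8985, 2.0803) = 4*3.8985^2 + 2*2.0803^2 = 69.4493


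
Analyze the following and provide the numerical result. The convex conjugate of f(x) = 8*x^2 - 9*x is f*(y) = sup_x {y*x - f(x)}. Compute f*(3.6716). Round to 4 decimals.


f*(y) = sup_x {y*x - a*x^2 - b*x} = sup_x {(y-b)*x - a*x^2}
FOC: (y - b) - 2a*x = 0 => x* = (y - b)/(2a)
x* = (3.6716 + 9)/(2*8) = 0.792
f*(3.6716) = (y-b)^2/(4a) = (3.6716 + 9)^2/(4*8)
= 160.5694/32 = 5.0178


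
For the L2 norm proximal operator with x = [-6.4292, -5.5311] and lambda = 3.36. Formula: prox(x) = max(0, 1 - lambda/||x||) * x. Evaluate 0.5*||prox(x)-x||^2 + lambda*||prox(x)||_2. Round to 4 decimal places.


Step 1: Compute ||x||.
||x|| = 8.481
Step 2: Compute scaling factor.
scale = max(0, 1 - 3.36/8.481) = 0.6038
Step 3: prox(x) = [-3.8821, -3.3398]
||prox(x)|| = 5.121
Step 4: Proximal objective.
0.5*||prox-x||^2 = 5.6448
lambda*||prox|| = 17.2066
Total = 22.8514


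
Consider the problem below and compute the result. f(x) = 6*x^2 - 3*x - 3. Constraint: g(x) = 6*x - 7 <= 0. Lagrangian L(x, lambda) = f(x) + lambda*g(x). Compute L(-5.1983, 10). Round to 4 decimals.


Step 1: Evaluate f(x).
f(-5.1983) = 6*(-5.1983)^2 - 3*(-5.1983) - 3 = 174.7288
Step 2: Evaluate g(x).
g(-5.1983) = 6*-5.1983 - 7 = -38.1898
Step 3: Compute Lagrangian.
L = 174.7288 + 10*-38.1898 = -207.1692


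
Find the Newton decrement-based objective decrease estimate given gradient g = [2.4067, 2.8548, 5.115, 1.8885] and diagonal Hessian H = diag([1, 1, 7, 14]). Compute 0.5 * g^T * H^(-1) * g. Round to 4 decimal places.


Step 1: H is diagonal, so H^(-1) * g = [2.4067, 2.8548, 0.7307, 0.1349].
Step 2: g^T H^(-1) g = sum_i g_i^2 / H_ii
  = (2.4067)^2/1 + (2.8548)^2/1 + (5.115)^2/7 + (1.8885)^2/14
  = 5.7922 + 8.1499 + 3.7376 + 0.2547 = 17.9344
Step 3: Objective decrease = 0.5 * g^T H^(-1) g = 8.9672


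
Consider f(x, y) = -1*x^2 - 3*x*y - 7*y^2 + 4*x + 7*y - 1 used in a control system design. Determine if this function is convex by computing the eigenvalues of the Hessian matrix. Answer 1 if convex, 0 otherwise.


The Hessian of f(x,y) = -1*x^2 - 3*x*y - 7*y^2 + 4*x + 7*y - 1 is:
H = [[-2, -3], [-3, -14]]
Trace = -2 - 14 = -16
Determinant = -2*-14 - (-3)^2 = 19
Discriminant = (-16)^2 - 4*19 = 180.0
Eigenvalues: lambda_1 = -14.7082, lambda_2 = -1.2918
The function is not convex.

0


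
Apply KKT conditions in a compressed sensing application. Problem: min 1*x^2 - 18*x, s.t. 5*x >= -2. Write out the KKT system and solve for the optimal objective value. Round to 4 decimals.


Step 1: Try lambda = 0 (constraint inactive).
Stationarity: 2*1*x - 18 = 0
x* = 18/(2*1) = 9.0
Check constraint: 5*9.0 = 45.0 >= -2 -- satisfied.
Step 2: Compute optimal value.
f(x*) = 1*9.0^2 - 18*9.0 = -81.0


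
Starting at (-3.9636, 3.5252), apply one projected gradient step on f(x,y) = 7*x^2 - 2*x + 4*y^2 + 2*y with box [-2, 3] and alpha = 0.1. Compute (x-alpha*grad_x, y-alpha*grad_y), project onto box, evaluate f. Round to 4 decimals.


Step 1: Compute gradient at (-3.9636, 3.5252).
grad_x = 2*7*-3.9636 - 2 = -57.4904
grad_y = 2*4*3.5252 + 2 = 30.2016
Step 2: Gradient step.
x_raw = -3.9636 - 0.1*-57.4904 = 1.7854
y_raw = 3.5252 - 0.1*30.2016 = 0.505
Step 3: Project onto [-2, 3].
x_proj = clip(1.7854) = 1.7854
y_proj = clip(0.505) = 0.505
Step 4: Evaluate f.
f(1.7854, 0.505) = 20.774


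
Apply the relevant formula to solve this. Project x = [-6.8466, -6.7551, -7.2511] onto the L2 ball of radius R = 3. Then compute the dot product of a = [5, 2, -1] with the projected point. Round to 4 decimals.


Step 1: Compute ||x|| (intermediates to 6 decimals).
||x|| = sqrt((-6.8466)^2 + (-6.7551)^2 + (-7.2511)^2) = 12.045155
Step 2: Project.
Since ||x|| > R, scale = R/||x|| = 3/12.045155 = 0.249063, proj(x) = scale * x
proj(x) = [-1.705235, -1.682445, -1.805981]
Step 3: Dot product.
a^T * proj(x) = 5*(-1.705235) + 2*(-1.682445) - 1*(-1.805981) = -10.0851


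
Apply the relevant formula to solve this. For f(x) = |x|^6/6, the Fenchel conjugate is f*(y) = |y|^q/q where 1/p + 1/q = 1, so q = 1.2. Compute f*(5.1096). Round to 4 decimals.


The conjugate exponent q satisfies 1/p + 1/q = 1.
p = 6, so q = 6/(6 - 1) = 1.2
|y|^q = 5.1096^1.2 = 7.0805
f*(5.1096) = 7.0805 / 1.2 = 5.9004


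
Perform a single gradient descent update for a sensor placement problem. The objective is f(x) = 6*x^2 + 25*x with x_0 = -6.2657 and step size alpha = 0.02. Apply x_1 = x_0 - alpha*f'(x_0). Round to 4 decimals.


We compute the gradient at x_0 and apply the update.
f'(x) = 12*x + 25
f'(-6.2657) = 12*-6.2657 + 25 = -50.1884
x_1 = -6.2657 - 0.02*-50.1884 = -5.2619


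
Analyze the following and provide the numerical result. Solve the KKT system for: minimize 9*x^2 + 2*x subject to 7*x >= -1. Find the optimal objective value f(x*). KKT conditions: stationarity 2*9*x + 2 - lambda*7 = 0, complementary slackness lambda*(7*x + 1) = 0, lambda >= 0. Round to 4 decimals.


Step 1: Try lambda = 0 (constraint inactive).
Stationarity: 2*9*x + 2 = 0
x* = -2/(2*9) = -1/9 = -0.1111 (rounded; the exact value -1/9 is used below)
Check constraint: 7*-0.1111 = -0.7777 >= -1 -- satisfied.
Step 2: Compute optimal value.
f(x*) = 9*(-1/9)^2 + 2*(-1/9) = -0.1111


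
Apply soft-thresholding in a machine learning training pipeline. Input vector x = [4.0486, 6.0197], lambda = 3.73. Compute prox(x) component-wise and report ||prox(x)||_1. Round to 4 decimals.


Soft-thresholding with lambda = 3.73:
prox(4.0486) = sign(4.0486)*max(|4.0486| - 3.73, 0) = 0.3186
prox(6.0197) = sign(6.0197)*max(|6.0197| - 3.73, 0) = 2.2897
prox(x) = [0.3186, 2.2897]
||prox(x)||_1 = 0.3186 + 2.2897 = 2.6083


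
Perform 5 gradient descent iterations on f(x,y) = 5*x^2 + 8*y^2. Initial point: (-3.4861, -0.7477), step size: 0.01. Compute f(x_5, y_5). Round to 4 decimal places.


Gradient descent on f(x,y) = 5*x^2 + 8*y^2.
Starting point: (-3.4861, -0.7477), alpha = 0.01
Step 1: grad_x = 2*5*-3.4861 = -34.861, grad_y = 2*8*-0.7477 = -11.9632
  x_1 = -3.4861 - 0.01*-34.861 = -3.1375
  y_1 = -0.7477 - 0.01*-11.9632 = -0.6281
Step 2: grad_x = 2*5*-3.1375 = -31.3749, grad_y = 2*8*-0.6281 = -10.0491
  x_2 = -3.1375 - 0.01*-31.3749 = -2.8237
  y_2 = -0.6281 - 0.01*-10.0491 = -0.5276
Step 3: grad_x = 2*5*-2.8237 = -28.2374, grad_y = 2*8*-0.5276 = -8.4412
  x_3 = -2.8237 - 0.01*-28.2374 = -2.5414
  y_3 = -0.5276 - 0.01*-8.4412 = -0.4432
Step 4: grad_x = 2*5*-2.5414 = -25.4137, grad_y = 2*8*-0.4432 = -7.0906
  x_4 = -2.5414 - 0.01*-25.4137 = -2.2872
  y_4 = -0.4432 - 0.01*-7.0906 = -0.3723
Step 5: grad_x = 2*5*-2.2872 = -22.8723, grad_y = 2*8*-0.3723 = -5.9561
  x_5 = -2.2872 - 0.01*-22.8723 = -2.0585
  y_5 = -0.3723 - 0.01*-5.9561 = -0.3127
f(-2.0585, -0.3127) = 5*(-2.0585)^2 + 8*(-0.3127)^2 = 21.9695


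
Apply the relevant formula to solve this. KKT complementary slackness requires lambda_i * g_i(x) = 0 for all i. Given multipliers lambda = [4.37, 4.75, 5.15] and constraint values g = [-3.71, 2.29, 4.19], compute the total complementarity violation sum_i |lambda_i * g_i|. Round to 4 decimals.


KKT complementary slackness check:
lambda_1 * g_1 = 4.37 * -3.71 = -16.2127
lambda_2 * g_2 = 4.75 * 2.29 = 10.8775
lambda_3 * g_3 = 5.15 * 4.19 = 21.5785
Total violation = 16.2127 + 10.8775 + 21.5785 = 48.6687


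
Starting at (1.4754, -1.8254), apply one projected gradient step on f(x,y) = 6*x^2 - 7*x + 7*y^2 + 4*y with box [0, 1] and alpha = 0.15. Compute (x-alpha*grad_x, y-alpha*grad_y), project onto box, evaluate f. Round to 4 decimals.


Step 1: Compute gradient at (1.4754, -1.8254).
grad_x = 2*6*1.4754 - 7 = 10.7048
grad_y = 2*7*-1.8254 + 4 = -21.5556
Step 2: Gradient step.
x_raw = 1.4754 - 0.15*10.7048 = -0.1303
y_raw = -1.8254 - 0.15*-21.5556 = 1.4079
Step 3: Project onto [0, 1].
x_proj = clip(-0.1303) = 0.0
y_proj = clip(1.4079) = 1.0
Step 4: Evaluate f.
f(0.0, 1.0) = 11.0


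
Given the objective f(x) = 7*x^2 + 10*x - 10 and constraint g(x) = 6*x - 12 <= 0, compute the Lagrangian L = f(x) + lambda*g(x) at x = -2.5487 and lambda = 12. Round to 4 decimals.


Step 1: Evaluate f(x).
f(-2.5487) = 7*(-2.5487)^2 + 10*(-2.5487) - 10 = 9.9841
Step 2: Evaluate g(x).
g(-2.5487) = 6*-2.5487 - 12 = -27.2922
Step 3: Compute Lagrangian.
L = 9.9841 + 12*-27.2922 = -317.5223


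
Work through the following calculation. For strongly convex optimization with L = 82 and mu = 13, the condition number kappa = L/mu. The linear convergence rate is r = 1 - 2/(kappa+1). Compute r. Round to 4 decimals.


Step 1: Compute the condition number.
kappa = L/mu = 82/13 = 6.3077
Step 2: Compute the convergence rate.
r = 1 - 2/(kappa + 1) = 1 - 2*mu/(L + mu) = (L - mu)/(L + mu) = 69/95 = 0.7263


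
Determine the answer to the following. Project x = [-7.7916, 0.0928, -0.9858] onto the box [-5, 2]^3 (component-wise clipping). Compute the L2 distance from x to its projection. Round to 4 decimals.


Project each component onto [-5, 2].
clip(-7.7916) = -5.0, clip(0.0928) = 0.0928, clip(-0.9858) = -0.9858
Projection = [-5.0, 0.0928, -0.9858]
Squared diffs: [7.793, 0.0, 0.0]
Distance = sqrt(7.793) = 2.7916


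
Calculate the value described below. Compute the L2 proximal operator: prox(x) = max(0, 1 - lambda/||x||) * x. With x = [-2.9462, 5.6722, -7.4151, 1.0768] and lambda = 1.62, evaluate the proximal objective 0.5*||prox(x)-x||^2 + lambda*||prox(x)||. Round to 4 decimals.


Step 1: Compute ||x||.
||x|| = 9.8487
Step 2: Compute scaling factor.
scale = max(0, 1 - 1.62/9.8487) = 0.8355
Step 3: prox(x) = [-2.4616, 4.7392, -6.1954, 0.8997]
||prox(x)|| = 8.2287
Step 4: Proximal objective.
0.5*||prox-x||^2 = 1.3122
lambda*||prox|| = 13.3305
Total = 14.6427


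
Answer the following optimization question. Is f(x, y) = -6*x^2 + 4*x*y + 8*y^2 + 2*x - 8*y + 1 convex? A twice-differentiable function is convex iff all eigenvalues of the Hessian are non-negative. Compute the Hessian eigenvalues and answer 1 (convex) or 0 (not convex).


The Hessian of f(x,y) = -6*x^2 + 4*x*y + 8*y^2 + 2*x - 8*y + 1 is:
H = [[-12, 4], [4, 16]]
Trace = -12 + 16 = 4
Determinant = -12*16 - (4)^2 = -208
Discriminant = (4)^2 - 4*-208 = 848.0
Eigenvalues: lambda_1 = -12.5602, lambda_2 = 16.5602
The function is not convex.

0


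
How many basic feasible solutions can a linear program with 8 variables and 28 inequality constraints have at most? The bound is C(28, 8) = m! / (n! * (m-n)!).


Each vertex corresponds to some choice of n active constraints out of m, so the number of vertices is at most C(m, n) = m! / (n!(m-n)!).
m = 28, n = 8
Numerator: 28 * 27 * 26 * 25 * 24 * 23 * 22 * 21
Denominator: 8! = 40320
C(28, 8) = 3108105


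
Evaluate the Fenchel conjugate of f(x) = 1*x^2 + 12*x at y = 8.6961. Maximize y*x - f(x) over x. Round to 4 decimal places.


f*(y) = sup_x {y*x - a*x^2 - b*x} = sup_x {(y-b)*x - a*x^2}
FOC: (y - b) - 2a*x = 0 => x* = (y - b)/(2a)
x* = (8.6961 - 12)/(2*1) = -1.652
f*(8.6961) = (y-b)^2/(4a) = (8.6961 - 12)^2/(4*1)
= 10.9158/4 = 2.7289


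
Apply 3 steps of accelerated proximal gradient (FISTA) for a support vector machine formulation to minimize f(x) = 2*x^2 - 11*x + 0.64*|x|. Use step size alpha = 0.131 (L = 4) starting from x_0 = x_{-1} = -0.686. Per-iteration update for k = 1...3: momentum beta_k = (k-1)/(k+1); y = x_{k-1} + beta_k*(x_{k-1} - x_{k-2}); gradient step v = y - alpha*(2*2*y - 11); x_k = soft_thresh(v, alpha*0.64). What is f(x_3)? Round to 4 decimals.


FISTA on f(x) = 2*x^2 - 11*x + 0.64*|x|
L = 4, alpha = 0.131
Iteration 1: beta = 0.0, y = -0.686 + 0.0*(-0.686 + 0.686) = -0.686
  grad(y) = -13.744, v = y - alpha*grad = 1.1145
  prox(v) = soft_thresh(1.1145, 0.0838) = 1.0306
Iteration 2: beta = 0.3333, y = 1.0306 + 0.3333*(1.0306 + 0.686) = 1.6028
  grad(y) = -4.5887, v = y - alpha*grad = 2.2039
  prox(v) = soft_thresh(2.2039, 0.0838) = 2.1201
Iteration 3: beta = 0.5, y = 2.1201 + 0.5*(2.1201 - 1.0306) = 2.6649
  grad(y) = -0.3406, v = y - alpha*grad = 2.7095
  prox(v) = soft_thresh(2.7095, 0.0838) = 2.6256
f(x_3) = 2*2.6256^2 - 11*2.6256 + 0.64*|2.6256| = -13.4137


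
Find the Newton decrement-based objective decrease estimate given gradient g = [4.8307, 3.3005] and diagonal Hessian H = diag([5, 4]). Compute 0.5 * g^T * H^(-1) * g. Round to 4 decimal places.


Step 1: H is diagonal, so H^(-1) * g = [0.9661, 0.8251].
Step 2: g^T H^(-1) g = sum_i g_i^2 / H_ii
  = (4.8307)^2/5 + (3.3005)^2/4
  = 4.6671 + 2.7233 = 7.3905
Step 3: Objective decrease = 0.5 * g^T H^(-1) g = 3.6952


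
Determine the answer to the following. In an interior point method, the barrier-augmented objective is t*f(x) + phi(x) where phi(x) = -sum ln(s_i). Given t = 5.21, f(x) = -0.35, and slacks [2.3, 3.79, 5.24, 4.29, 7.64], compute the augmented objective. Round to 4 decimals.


Step 1: Compute log-barrier.
ln values: [0.8329, 1.3324, 1.6563, 1.4563, 2.0334]
phi = -(0.8329 + 1.3324 + 1.6563 + 1.4563 + 2.0334) = -7.3113
Step 2: Compute augmented objective.
t*f(x) = 5.21*-0.35 = -1.8235
Total = -1.8235 - 7.3113 = -9.1348


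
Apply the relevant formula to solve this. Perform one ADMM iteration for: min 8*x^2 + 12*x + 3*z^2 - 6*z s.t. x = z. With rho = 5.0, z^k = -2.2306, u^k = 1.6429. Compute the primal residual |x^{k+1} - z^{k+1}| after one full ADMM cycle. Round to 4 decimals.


ADMM iteration with rho = 5.0, z^k = -2.2306, u^k = 1.6429
Step 1: x-update.
Minimize 8*x^2 + 12*x + (5.0/2)*(x + 2.2306 + 1.6429)^2
FOC: (2*8 + 5.0)*x = -12 + 5.0*(-2.2306 - 1.6429)
x^{k+1} = -1.4937
Step 2: z-update.
Minimize 3*z^2 - 6*z + (5.0/2)*(-1.4937 - z + 1.6429)^2
FOC: (2*3 + 5.0)*z = 6 + 5.0*(-1.4937 + 1.6429)
z^{k+1} = 0.6133
Step 3: u-update.
u^{k+1} = 1.6429 - 1.4937 - 0.6133 = -0.4641
Step 4: Primal residual = |-1.4937 - 0.6133| = 2.107


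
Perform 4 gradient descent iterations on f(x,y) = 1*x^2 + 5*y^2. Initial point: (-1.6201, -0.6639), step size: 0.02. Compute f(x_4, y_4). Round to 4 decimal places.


Gradient descent on f(x,y) = 1*x^2 + 5*y^2.
Starting point: (-1.6201, -0.6639), alpha = 0.02
Step 1: grad_x = 2*1*-1.6201 = -3.2402, grad_y = 2*5*-0.6639 = -6.639
  x_1 = -1.6201 - 0.02*-3.2402 = -1.5553
  y_1 = -0.6639 - 0.02*-6.639 = -0.5311
Step 2: grad_x = 2*1*-1.5553 = -3.1106, grad_y = 2*5*-0.5311 = -5.3112
  x_2 = -1.5553 - 0.02*-3.1106 = -1.4931
  y_2 = -0.5311 - 0.02*-5.3112 = -0.4249
Step 3: grad_x = 2*1*-1.4931 = -2.9862, grad_y = 2*5*-0.4249 = -4.249
  x_3 = -1.4931 - 0.02*-2.9862 = -1.4334
  y_3 = -0.4249 - 0.02*-4.249 = -0.3399
Step 4: grad_x = 2*1*-1.4334 = -2.8667, grad_y = 2*5*-0.3399 = -3.3992
  x_4 = -1.4334 - 0.02*-2.8667 = -1.376
  y_4 = -0.3399 - 0.02*-3.3992 = -0.2719
f(-1.376, -0.2719) = 1*(-1.376)^2 + 5*(-0.2719)^2 = 2.2632


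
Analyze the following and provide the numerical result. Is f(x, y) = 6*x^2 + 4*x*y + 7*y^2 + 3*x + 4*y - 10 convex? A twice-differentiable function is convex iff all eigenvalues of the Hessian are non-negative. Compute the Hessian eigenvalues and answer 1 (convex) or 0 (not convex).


The Hessian of f(x,y) = 6*x^2 + 4*x*y + 7*y^2 + 3*x + 4*y - 10 is:
H = [[12, 4], [4, 14]]
Trace = 12 + 14 = 26
Determinant = 12*14 - (4)^2 = 152
Discriminant = (26)^2 - 4*152 = 68.0
Eigenvalues: lambda_1 = 8.8769, lambda_2 = 17.1231
The function is convex.

1


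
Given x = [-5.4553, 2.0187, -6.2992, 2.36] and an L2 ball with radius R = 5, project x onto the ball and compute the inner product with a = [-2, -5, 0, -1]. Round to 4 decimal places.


Step 1: Compute ||x|| (intermediates to 6 decimals).
||x|| = sqrt((-5.4553)^2 + 2.0187^2 + (-6.2992)^2 + 2.36^2) = 8.892973
Step 2: Project.
Since ||x|| > R, scale = R/||x|| = 5/8.892973 = 0.562242, proj(x) = scale * x
proj(x) = [-3.067199, 1.134998, -3.541675, 1.326891]
Step 3: Dot product.
a^T * proj(x) = -2*(-3.067199) - 5*1.134998 + 0*(-3.541675) - 1*1.326891 = -0.8675


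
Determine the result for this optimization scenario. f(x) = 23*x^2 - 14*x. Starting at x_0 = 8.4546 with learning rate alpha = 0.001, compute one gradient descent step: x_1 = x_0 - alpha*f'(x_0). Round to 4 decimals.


We compute the gradient at x_0 and apply the update.
f'(x) = 46*x - 14
f'(8.4546) = 46*8.4546 - 14 = 374.9116
x_1 = 8.4546 - 0.001*374.9116 = 8.0797


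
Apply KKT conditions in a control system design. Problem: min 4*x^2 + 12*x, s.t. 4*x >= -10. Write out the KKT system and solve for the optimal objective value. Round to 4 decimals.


Step 1: Try lambda = 0 (constraint inactive).
Stationarity: 2*4*x + 12 = 0
x* = -12/(2*4) = -1.5
Check constraint: 4*-1.5 = -6.0 >= -10 -- satisfied.
Step 2: Compute optimal value.
f(x*) = 4*(-1.5)^2 + 12*(-1.5) = -9.0


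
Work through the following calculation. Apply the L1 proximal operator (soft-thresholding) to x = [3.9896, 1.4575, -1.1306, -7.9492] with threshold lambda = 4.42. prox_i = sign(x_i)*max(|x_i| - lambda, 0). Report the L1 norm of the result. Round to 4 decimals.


Soft-thresholding with lambda = 4.42:
prox(3.9896) = sign(3.9896)*max(|3.9896| - 4.42, 0) = 0.0
prox(1.4575) = sign(1.4575)*max(|1.4575| - 4.42, 0) = 0.0
prox(-1.1306) = sign(-1.1306)*max(|-1.1306| - 4.42, 0) = 0.0
prox(-7.9492) = sign(-7.9492)*max(|-7.9492| - 4.42, 0) = -3.5292
prox(x) = [0.0, 0.0, 0.0, -3.5292]
||prox(x)||_1 = 0.0 + 0.0 + 0.0 + 3.5292 = 3.5292


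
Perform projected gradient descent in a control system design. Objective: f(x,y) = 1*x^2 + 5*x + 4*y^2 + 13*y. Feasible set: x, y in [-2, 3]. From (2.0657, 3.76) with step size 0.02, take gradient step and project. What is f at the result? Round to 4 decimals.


Step 1: Compute gradient at (2.0657, 3.76).
grad_x = 2*1*2.0657 + 5 = 9.1314
grad_y = 2*4*3.76 + 13 = 43.08
Step 2: Gradient step.
x_raw = 2.0657 - 0.02*9.1314 = 1.8831
y_raw = 3.76 - 0.02*43.08 = 2.8984
Step 3: Project onto [-2, 3].
x_proj = clip(1.8831) = 1.8831
y_proj = clip(2.8984) = 2.8984
Step 4: Evaluate f.
f(1.8831, 2.8984) = 84.2434


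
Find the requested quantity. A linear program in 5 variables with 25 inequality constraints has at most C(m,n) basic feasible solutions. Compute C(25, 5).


Each vertex corresponds to some choice of n active constraints out of m, so the number of vertices is at most C(m, n) = m! / (n!(m-n)!).
m = 25, n = 5
Numerator: 25 * 24 * 23 * 22 * 21
Denominator: 5! = 120
C(25, 5) = 53130


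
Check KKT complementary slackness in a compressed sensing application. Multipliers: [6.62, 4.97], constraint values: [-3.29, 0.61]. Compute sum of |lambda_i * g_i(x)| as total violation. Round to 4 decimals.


KKT complementary slackness check:
lambda_1 * g_1 = 6.62 * -3.29 = -21.7798
lambda_2 * g_2 = 4.97 * 0.61 = 3.0317
Total violation = 21.7798 + 3.0317 = 24.8115


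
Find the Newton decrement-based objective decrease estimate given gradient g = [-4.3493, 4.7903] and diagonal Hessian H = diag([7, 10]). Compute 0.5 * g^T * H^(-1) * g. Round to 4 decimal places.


Step 1: H is diagonal, so H^(-1) * g = [-0.6213, 0.479].
Step 2: g^T H^(-1) g = sum_i g_i^2 / H_ii
  = (-4.3493)^2/7 + (4.7903)^2/10
  = 2.7023 + 2.2947 = 4.997
Step 3: Objective decrease = 0.5 * g^T H^(-1) g = 2.4985


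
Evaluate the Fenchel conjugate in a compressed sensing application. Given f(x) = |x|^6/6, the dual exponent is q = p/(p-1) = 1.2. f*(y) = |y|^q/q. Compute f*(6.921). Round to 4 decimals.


The conjugate exponent q satisfies 1/p + 1/q = 1.
p = 6, so q = 6/(6 - 1) = 1.2
|y|^q = 6.921^1.2 = 10.1907
f*(6.921) = 10.1907 / 1.2 = 8.4922


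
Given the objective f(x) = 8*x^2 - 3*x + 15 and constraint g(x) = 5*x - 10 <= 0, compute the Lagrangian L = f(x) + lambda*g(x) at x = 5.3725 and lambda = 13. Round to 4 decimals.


Step 1: Evaluate f(x).
f(5.3725) = 8*5.3725^2 - 3*5.3725 + 15 = 229.7926
Step 2: Evaluate g(x).
g(5.3725) = 5*5.3725 - 10 = 16.8625
Step 3: Compute Lagrangian.
L = 229.7926 + 13*16.8625 = 449.0051


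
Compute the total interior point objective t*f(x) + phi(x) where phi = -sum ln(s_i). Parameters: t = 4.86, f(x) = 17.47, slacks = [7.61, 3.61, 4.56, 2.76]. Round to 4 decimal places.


Step 1: Compute log-barrier.
ln values: [2.0295, 1.2837, 1.5173, 1.0152]
phi = -(2.0295 + 1.2837 + 1.5173 + 1.0152) = -5.8457
Step 2: Compute augmented objective.
t*f(x) = 4.86*17.47 = 84.9042
Total = 84.9042 - 5.8457 = 79.0585


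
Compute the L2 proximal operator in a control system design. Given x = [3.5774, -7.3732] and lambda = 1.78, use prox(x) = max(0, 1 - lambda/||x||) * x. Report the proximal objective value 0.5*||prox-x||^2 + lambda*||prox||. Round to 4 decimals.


Step 1: Compute ||x||.
||x|| = 8.1952
Step 2: Compute scaling factor.
scale = max(0, 1 - 1.78/8.1952) = 0.7828
Step 3: prox(x) = [2.8004, -5.7717]
||prox(x)|| = 6.4152
Step 4: Proximal objective.
0.5*||prox-x||^2 = 1.5842
lambda*||prox|| = 11.4191
Total = 13.0033


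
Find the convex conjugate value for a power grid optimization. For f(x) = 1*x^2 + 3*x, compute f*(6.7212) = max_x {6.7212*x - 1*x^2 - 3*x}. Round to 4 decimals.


f*(y) = sup_x {y*x - a*x^2 - b*x} = sup_x {(y-b)*x - a*x^2}
FOC: (y - b) - 2a*x = 0 => x* = (y - b)/(2a)
x* = (6.7212 - 3)/(2*1) = 1.8606
f*(6.7212) = (y-b)^2/(4a) = (6.7212 - 3)^2/(4*1)
= 13.8473/4 = 3.4618


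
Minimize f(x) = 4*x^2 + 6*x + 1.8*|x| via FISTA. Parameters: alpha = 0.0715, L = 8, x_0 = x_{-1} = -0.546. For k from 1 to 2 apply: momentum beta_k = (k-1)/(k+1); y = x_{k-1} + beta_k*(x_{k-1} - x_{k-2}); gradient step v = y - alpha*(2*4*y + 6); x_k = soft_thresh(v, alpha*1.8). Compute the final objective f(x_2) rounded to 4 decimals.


FISTA on f(x) = 4*x^2 + 6*x + 1.8*|x|
L = 8, alpha = 0.0715
Iteration 1: beta = 0.0, y = -0.546 + 0.0*(-0.546 + 0.546) = -0.546
  grad(y) = 1.632, v = y - alpha*grad = -0.6627
  prox(v) = soft_thresh(-0.6627, 0.1287) = -0.534
Iteration 2: beta = 0.3333, y = -0.534 + 0.3333*(-0.534 + 0.546) = -0.53
  grad(y) = 1.7601, v = y - alpha*grad = -0.6558
  prox(v) = soft_thresh(-0.6558, 0.1287) = -0.5271
f(x_2) = 4*(-0.5271)^2 + 6*(-0.5271) + 1.8*|-0.5271| = -1.1025


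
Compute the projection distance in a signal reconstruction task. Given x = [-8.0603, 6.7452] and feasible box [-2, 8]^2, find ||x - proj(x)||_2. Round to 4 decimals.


Project each component onto [-2, 8].
clip(-8.0603) = -2.0, clip(6.7452) = 6.7452
Projection = [-2.0, 6.7452]
Squared diffs: [36.7272, 0.0]
Distance = sqrt(36.7272) = 6.0603


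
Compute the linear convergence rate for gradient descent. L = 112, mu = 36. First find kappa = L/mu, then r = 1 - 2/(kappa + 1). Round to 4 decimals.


Step 1: Compute the condition number.
kappa = L/mu = 112/36 = 3.1111
Step 2: Compute the convergence rate.
r = 1 - 2/(kappa + 1) = 1 - 2*mu/(L + mu) = (L - mu)/(L + mu) = 76/148 = 0.5135


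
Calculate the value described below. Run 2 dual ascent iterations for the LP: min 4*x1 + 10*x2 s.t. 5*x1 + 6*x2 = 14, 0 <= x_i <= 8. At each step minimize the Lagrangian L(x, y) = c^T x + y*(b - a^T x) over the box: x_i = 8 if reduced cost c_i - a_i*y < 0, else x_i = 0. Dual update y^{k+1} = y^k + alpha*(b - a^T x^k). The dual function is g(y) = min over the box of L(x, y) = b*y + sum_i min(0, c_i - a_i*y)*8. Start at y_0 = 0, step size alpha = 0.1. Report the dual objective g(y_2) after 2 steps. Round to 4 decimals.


Dual ascent for LP: min 4*x1 + 10*x2, 5*x1 + 6*x2 = 14, 0 <= x_i <= 8
Step 1: y^k = 0.0, reduced costs: (4.0, 10.0)
  x^k = (0.0, 0.0), subgradient = b - a^T x = 14.0
  y^{k+1} = 0.0 + 0.1*14.0 = 1.4
Step 2: y^k = 1.4, reduced costs: (-3.0, 1.6)
  x^k = (8.0, 0.0), subgradient = b - a^T x = -26.0
  y^{k+1} = 1.4 + 0.1*-26.0 = -1.2
Dual objective at y_2 = -1.2: reduced costs (10.0, 17.2), box minimizer x = (0.0, 0.0)
g(y_2) = b*y + (c1 - a1*y)*x1 + (c2 - a2*y)*x2 = 14*(-1.2) + 10.0*0.0 + 17.2*0.0 = -16.8 + 0.0 + 0.0 = -16.8
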